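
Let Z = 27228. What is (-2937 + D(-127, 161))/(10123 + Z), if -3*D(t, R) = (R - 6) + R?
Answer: -9127/112053 ≈ -0.081452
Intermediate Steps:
D(t, R) = 2 - 2*R/3 (D(t, R) = -((R - 6) + R)/3 = -((-6 + R) + R)/3 = -(-6 + 2*R)/3 = 2 - 2*R/3)
(-2937 + D(-127, 161))/(10123 + Z) = (-2937 + (2 - ⅔*161))/(10123 + 27228) = (-2937 + (2 - 322/3))/37351 = (-2937 - 316/3)*(1/37351) = -9127/3*1/37351 = -9127/112053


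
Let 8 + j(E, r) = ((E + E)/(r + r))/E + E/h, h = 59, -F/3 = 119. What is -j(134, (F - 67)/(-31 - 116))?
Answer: 134639/25016 ≈ 5.3821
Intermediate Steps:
F = -357 (F = -3*119 = -357)
j(E, r) = -8 + 1/r + E/59 (j(E, r) = -8 + (((E + E)/(r + r))/E + E/59) = -8 + (((2*E)/((2*r)))/E + E*(1/59)) = -8 + (((2*E)*(1/(2*r)))/E + E/59) = -8 + ((E/r)/E + E/59) = -8 + (1/r + E/59) = -8 + 1/r + E/59)
-j(134, (F - 67)/(-31 - 116)) = -(-8 + 1/((-357 - 67)/(-31 - 116)) + (1/59)*134) = -(-8 + 1/(-424/(-147)) + 134/59) = -(-8 + 1/(-424*(-1/147)) + 134/59) = -(-8 + 1/(424/147) + 134/59) = -(-8 + 147/424 + 134/59) = -1*(-134639/25016) = 134639/25016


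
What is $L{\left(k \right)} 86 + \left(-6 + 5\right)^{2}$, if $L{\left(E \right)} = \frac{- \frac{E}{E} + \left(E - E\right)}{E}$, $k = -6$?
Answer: $\frac{46}{3} \approx 15.333$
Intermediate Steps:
$L{\left(E \right)} = - \frac{1}{E}$ ($L{\left(E \right)} = \frac{\left(-1\right) 1 + 0}{E} = \frac{-1 + 0}{E} = - \frac{1}{E}$)
$L{\left(k \right)} 86 + \left(-6 + 5\right)^{2} = - \frac{1}{-6} \cdot 86 + \left(-6 + 5\right)^{2} = \left(-1\right) \left(- \frac{1}{6}\right) 86 + \left(-1\right)^{2} = \frac{1}{6} \cdot 86 + 1 = \frac{43}{3} + 1 = \frac{46}{3}$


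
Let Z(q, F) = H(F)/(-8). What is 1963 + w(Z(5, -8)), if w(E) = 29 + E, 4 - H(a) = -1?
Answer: 15931/8 ≈ 1991.4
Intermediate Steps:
H(a) = 5 (H(a) = 4 - 1*(-1) = 4 + 1 = 5)
Z(q, F) = -5/8 (Z(q, F) = 5/(-8) = 5*(-1/8) = -5/8)
1963 + w(Z(5, -8)) = 1963 + (29 - 5/8) = 1963 + 227/8 = 15931/8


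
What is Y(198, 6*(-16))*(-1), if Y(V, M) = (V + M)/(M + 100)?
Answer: -51/2 ≈ -25.500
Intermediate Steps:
Y(V, M) = (M + V)/(100 + M)
Y(198, 6*(-16))*(-1) = ((6*(-16) + 198)/(100 + 6*(-16)))*(-1) = ((-96 + 198)/(100 - 96))*(-1) = (102/4)*(-1) = ((¼)*102)*(-1) = (51/2)*(-1) = -51/2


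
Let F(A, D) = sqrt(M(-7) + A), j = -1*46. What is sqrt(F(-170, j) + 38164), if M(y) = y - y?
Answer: sqrt(38164 + I*sqrt(170)) ≈ 195.36 + 0.0334*I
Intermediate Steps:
M(y) = 0
j = -46
F(A, D) = sqrt(A) (F(A, D) = sqrt(0 + A) = sqrt(A))
sqrt(F(-170, j) + 38164) = sqrt(sqrt(-170) + 38164) = sqrt(I*sqrt(170) + 38164) = sqrt(38164 + I*sqrt(170))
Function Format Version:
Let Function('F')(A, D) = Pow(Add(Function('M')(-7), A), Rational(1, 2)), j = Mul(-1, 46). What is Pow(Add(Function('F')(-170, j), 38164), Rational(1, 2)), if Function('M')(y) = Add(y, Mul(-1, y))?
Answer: Pow(Add(38164, Mul(I, Pow(170, Rational(1, 2)))), Rational(1, 2)) ≈ Add(195.36, Mul(0.0334, I))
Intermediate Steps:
Function('M')(y) = 0
j = -46
Function('F')(A, D) = Pow(A, Rational(1, 2)) (Function('F')(A, D) = Pow(Add(0, A), Rational(1, 2)) = Pow(A, Rational(1, 2)))
Pow(Add(Function('F')(-170, j), 38164), Rational(1, 2)) = Pow(Add(Pow(-170, Rational(1, 2)), 38164), Rational(1, 2)) = Pow(Add(Mul(I, Pow(170, Rational(1, 2))), 38164), Rational(1, 2)) = Pow(Add(38164, Mul(I, Pow(170, Rational(1, 2)))), Rational(1, 2))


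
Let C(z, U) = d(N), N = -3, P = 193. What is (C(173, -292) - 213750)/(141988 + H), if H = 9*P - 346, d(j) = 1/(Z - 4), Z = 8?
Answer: -854999/573516 ≈ -1.4908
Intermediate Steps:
d(j) = ¼ (d(j) = 1/(8 - 4) = 1/4 = ¼)
C(z, U) = ¼
H = 1391 (H = 9*193 - 346 = 1737 - 346 = 1391)
(C(173, -292) - 213750)/(141988 + H) = (¼ - 213750)/(141988 + 1391) = -854999/4/143379 = -854999/4*1/143379 = -854999/573516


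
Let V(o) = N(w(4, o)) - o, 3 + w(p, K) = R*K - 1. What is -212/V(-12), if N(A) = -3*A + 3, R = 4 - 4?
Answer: -212/27 ≈ -7.8519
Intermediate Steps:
R = 0
w(p, K) = -4 (w(p, K) = -3 + (0*K - 1) = -3 + (0 - 1) = -3 - 1 = -4)
N(A) = 3 - 3*A
V(o) = 15 - o (V(o) = (3 - 3*(-4)) - o = (3 + 12) - o = 15 - o)
-212/V(-12) = -212/(15 - 1*(-12)) = -212/(15 + 12) = -212/27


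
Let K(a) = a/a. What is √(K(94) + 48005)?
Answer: 3*√5334 ≈ 219.10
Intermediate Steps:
K(a) = 1
√(K(94) + 48005) = √(1 + 48005) = √48006 = 3*√5334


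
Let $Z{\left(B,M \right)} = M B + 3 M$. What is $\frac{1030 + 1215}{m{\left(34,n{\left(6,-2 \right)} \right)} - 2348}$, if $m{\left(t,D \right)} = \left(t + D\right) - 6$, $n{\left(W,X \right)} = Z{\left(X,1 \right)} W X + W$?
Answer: $- \frac{2245}{2326} \approx -0.96518$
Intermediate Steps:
$Z{\left(B,M \right)} = 3 M + B M$ ($Z{\left(B,M \right)} = B M + 3 M = 3 M + B M$)
$n{\left(W,X \right)} = W + W X \left(3 + X\right)$ ($n{\left(W,X \right)} = 1 \left(3 + X\right) W X + W = \left(3 + X\right) W X + W = W \left(3 + X\right) X + W = W X \left(3 + X\right) + W = W + W X \left(3 + X\right)$)
$m{\left(t,D \right)} = -6 + D + t$ ($m{\left(t,D \right)} = \left(D + t\right) - 6 = -6 + D + t$)
$\frac{1030 + 1215}{m{\left(34,n{\left(6,-2 \right)} \right)} - 2348} = \frac{1030 + 1215}{\left(-6 + 6 \left(1 - 2 \left(3 - 2\right)\right) + 34\right) - 2348} = \frac{2245}{\left(-6 + 6 \left(1 - 2\right) + 34\right) - 2348} = \frac{2245}{\left(-6 + 6 \left(-1\right) + 34\right) - 2348} = \frac{2245}{\left(-6 - 6 + 34\right) - 2348} = \frac{2245}{22 - 2348} = \frac{2245}{-2326} = 2245 \left(- \frac{1}{2326}\right) = - \frac{2245}{2326}$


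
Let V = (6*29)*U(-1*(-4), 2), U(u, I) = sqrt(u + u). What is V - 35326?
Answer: -35326 + 348*sqrt(2) ≈ -34834.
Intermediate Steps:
U(u, I) = sqrt(2)*sqrt(u) (U(u, I) = sqrt(2*u) = sqrt(2)*sqrt(u))
V = 348*sqrt(2) (V = (6*29)*(sqrt(2)*sqrt(-1*(-4))) = 174*(sqrt(2)*sqrt(4)) = 174*(sqrt(2)*2) = 174*(2*sqrt(2)) = 348*sqrt(2) ≈ 492.15)
V - 35326 = 348*sqrt(2) - 35326 = -35326 + 348*sqrt(2)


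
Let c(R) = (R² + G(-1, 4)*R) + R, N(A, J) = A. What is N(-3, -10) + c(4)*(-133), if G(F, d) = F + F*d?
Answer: -3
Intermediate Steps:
c(R) = R² - 4*R (c(R) = (R² + (-(1 + 4))*R) + R = (R² + (-1*5)*R) + R = (R² - 5*R) + R = R² - 4*R)
N(-3, -10) + c(4)*(-133) = -3 + (4*(-4 + 4))*(-133) = -3 + (4*0)*(-133) = -3 + 0*(-133) = -3 + 0 = -3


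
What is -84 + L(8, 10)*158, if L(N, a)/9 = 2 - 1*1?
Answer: 1338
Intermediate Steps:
L(N, a) = 9 (L(N, a) = 9*(2 - 1*1) = 9*(2 - 1) = 9*1 = 9)
-84 + L(8, 10)*158 = -84 + 9*158 = -84 + 1422 = 1338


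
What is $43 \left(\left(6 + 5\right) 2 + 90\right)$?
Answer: $4816$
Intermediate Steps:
$43 \left(\left(6 + 5\right) 2 + 90\right) = 43 \left(11 \cdot 2 + 90\right) = 43 \left(22 + 90\right) = 43 \cdot 112 = 4816$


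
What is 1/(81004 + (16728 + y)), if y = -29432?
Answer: 1/68300 ≈ 1.4641e-5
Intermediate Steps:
1/(81004 + (16728 + y)) = 1/(81004 + (16728 - 29432)) = 1/(81004 - 12704) = 1/68300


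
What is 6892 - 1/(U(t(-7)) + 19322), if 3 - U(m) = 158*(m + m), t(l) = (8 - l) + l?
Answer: 115764923/16797 ≈ 6892.0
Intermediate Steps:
t(l) = 8
U(m) = 3 - 316*m (U(m) = 3 - 158*(m + m) = 3 - 158*2*m = 3 - 316*m)
6892 - 1/(U(t(-7)) + 19322) = 6892 - 1/((3 - 316*8) + 19322) = 6892 - 1/((3 - 2528) + 19322) = 6892 - 1/(-2525 + 19322) = 6892 - 1/16797 = 115764923/16797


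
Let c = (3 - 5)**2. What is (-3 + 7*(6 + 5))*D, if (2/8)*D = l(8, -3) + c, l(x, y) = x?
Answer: 3552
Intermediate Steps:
c = 4 (c = (-2)**2 = 4)
D = 48 (D = 4*(8 + 4) = 4*12 = 48)
(-3 + 7*(6 + 5))*D = (-3 + 7*(6 + 5))*48 = (-3 + 7*11)*48 = (-3 + 77)*48 = 74*48 = 3552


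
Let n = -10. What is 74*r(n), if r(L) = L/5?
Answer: -148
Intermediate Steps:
r(L) = L/5 (r(L) = L*(1/5) = L/5)
74*r(n) = 74*((1/5)*(-10)) = 74*(-2) = -148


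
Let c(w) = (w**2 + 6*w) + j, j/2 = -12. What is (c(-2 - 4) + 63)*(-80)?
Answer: -3120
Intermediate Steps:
j = -24 (j = 2*(-12) = -24)
c(w) = -24 + w**2 + 6*w (c(w) = (w**2 + 6*w) - 24 = -24 + w**2 + 6*w)
(c(-2 - 4) + 63)*(-80) = ((-24 + (-2 - 4)**2 + 6*(-2 - 4)) + 63)*(-80) = ((-24 + (-6)**2 + 6*(-6)) + 63)*(-80) = ((-24 + 36 - 36) + 63)*(-80) = (-24 + 63)*(-80) = 39*(-80) = -3120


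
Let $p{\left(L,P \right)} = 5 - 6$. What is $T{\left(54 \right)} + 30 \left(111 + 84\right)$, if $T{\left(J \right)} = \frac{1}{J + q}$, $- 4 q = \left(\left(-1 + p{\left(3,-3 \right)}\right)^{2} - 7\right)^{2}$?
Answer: $\frac{1210954}{207} \approx 5850.0$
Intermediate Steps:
$p{\left(L,P \right)} = -1$ ($p{\left(L,P \right)} = 5 - 6 = -1$)
$q = - \frac{9}{4}$ ($q = - \frac{\left(\left(-1 - 1\right)^{2} - 7\right)^{2}}{4} = - \frac{\left(\left(-2\right)^{2} - 7\right)^{2}}{4} = - \frac{\left(4 - 7\right)^{2}}{4} = - \frac{\left(-3\right)^{2}}{4} = \left(- \frac{1}{4}\right) 9 = - \frac{9}{4} \approx -2.25$)
$T{\left(J \right)} = \frac{1}{- \frac{9}{4} + J}$ ($T{\left(J \right)} = \frac{1}{J - \frac{9}{4}} = \frac{1}{- \frac{9}{4} + J}$)
$T{\left(54 \right)} + 30 \left(111 + 84\right) = \frac{4}{-9 + 4 \cdot 54} + 30 \left(111 + 84\right) = \frac{4}{-9 + 216} + 30 \cdot 195 = \frac{4}{207} + 5850 = \frac{1210954}{207}$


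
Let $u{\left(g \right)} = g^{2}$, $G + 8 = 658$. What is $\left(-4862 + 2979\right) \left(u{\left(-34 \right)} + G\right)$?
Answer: $-3400698$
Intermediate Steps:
$G = 650$ ($G = -8 + 658 = 650$)
$\left(-4862 + 2979\right) \left(u{\left(-34 \right)} + G\right) = \left(-4862 + 2979\right) \left(\left(-34\right)^{2} + 650\right) = - 1883 \left(1156 + 650\right) = \left(-1883\right) 1806 = -3400698$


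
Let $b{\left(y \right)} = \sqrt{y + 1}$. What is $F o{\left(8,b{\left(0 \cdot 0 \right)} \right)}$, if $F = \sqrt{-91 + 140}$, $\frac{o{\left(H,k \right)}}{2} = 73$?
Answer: $1022$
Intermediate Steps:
$b{\left(y \right)} = \sqrt{1 + y}$
$o{\left(H,k \right)} = 146$ ($o{\left(H,k \right)} = 2 \cdot 73 = 146$)
$F = 7$ ($F = \sqrt{49} = 7$)
$F o{\left(8,b{\left(0 \cdot 0 \right)} \right)} = 7 \cdot 146 = 1022$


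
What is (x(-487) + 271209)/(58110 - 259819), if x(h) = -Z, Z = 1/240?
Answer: -65090159/48410160 ≈ -1.3446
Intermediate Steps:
Z = 1/240 ≈ 0.0041667
x(h) = -1/240 (x(h) = -1*1/240 = -1/240)
(x(-487) + 271209)/(58110 - 259819) = (-1/240 + 271209)/(58110 - 259819) = (65090159/240)/(-201709) = (65090159/240)*(-1/201709) = -65090159/48410160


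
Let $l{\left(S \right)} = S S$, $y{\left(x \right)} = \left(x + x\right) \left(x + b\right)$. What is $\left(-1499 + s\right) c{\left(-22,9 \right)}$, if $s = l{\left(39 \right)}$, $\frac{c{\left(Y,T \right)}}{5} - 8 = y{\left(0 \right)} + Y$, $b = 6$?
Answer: $-1540$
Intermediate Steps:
$y{\left(x \right)} = 2 x \left(6 + x\right)$ ($y{\left(x \right)} = \left(x + x\right) \left(x + 6\right) = 2 x \left(6 + x\right)$)
$l{\left(S \right)} = S^{2}$
$c{\left(Y,T \right)} = 40 + 5 Y$ ($c{\left(Y,T \right)} = 40 + 5 \left(2 \cdot 0 \left(6 + 0\right) + Y\right) = 40 + 5 \left(2 \cdot 0 \cdot 6 + Y\right) = 40 + 5 \left(0 + Y\right) = 40 + 5 Y$)
$s = 1521$ ($s = 39^{2} = 1521$)
$\left(-1499 + s\right) c{\left(-22,9 \right)} = \left(-1499 + 1521\right) \left(40 + 5 \left(-22\right)\right) = 22 \left(40 - 110\right) = 22 \left(-70\right) = -1540$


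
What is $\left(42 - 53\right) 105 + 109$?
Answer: $-1046$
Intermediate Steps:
$\left(42 - 53\right) 105 + 109 = \left(-11\right) 105 + 109 = -1155 + 109 = -1046$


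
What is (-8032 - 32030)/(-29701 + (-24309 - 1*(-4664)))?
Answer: 1821/2243 ≈ 0.81186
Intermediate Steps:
(-8032 - 32030)/(-29701 + (-24309 - 1*(-4664))) = -40062/(-29701 + (-24309 + 4664)) = -40062/(-29701 - 19645) = -40062/(-49346) = -40062*(-1/49346) = 1821/2243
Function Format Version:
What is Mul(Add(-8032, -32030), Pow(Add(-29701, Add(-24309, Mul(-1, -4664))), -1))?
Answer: Rational(1821, 2243) ≈ 0.81186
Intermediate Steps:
Mul(Add(-8032, -32030), Pow(Add(-29701, Add(-24309, Mul(-1, -4664))), -1)) = Mul(-40062, Pow(Add(-29701, Add(-24309, 4664)), -1)) = Mul(-40062, Pow(Add(-29701, -19645), -1)) = Mul(-40062, Pow(-49346, -1)) = Mul(-40062, Rational(-1, 49346)) = Rational(1821, 2243)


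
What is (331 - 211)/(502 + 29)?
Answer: 40/177 ≈ 0.22599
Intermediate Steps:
(331 - 211)/(502 + 29) = 120/531 = 120*(1/531) = 40/177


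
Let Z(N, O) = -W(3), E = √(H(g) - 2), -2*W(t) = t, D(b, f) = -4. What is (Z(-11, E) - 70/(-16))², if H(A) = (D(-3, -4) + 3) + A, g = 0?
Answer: 2209/64 ≈ 34.516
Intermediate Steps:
W(t) = -t/2
H(A) = -1 + A (H(A) = (-4 + 3) + A = -1 + A)
E = I*√3 (E = √((-1 + 0) - 2) = √(-1 - 2) = √(-3) = I*√3 ≈ 1.732*I)
Z(N, O) = 3/2 (Z(N, O) = -(-1)*3/2 = -1*(-3/2) = 3/2)
(Z(-11, E) - 70/(-16))² = (3/2 - 70/(-16))² = (3/2 - 70*(-1/16))² = (3/2 + 35/8)² = (47/8)² = 2209/64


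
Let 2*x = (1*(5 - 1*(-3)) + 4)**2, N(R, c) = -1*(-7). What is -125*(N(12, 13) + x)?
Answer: -9875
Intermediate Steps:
N(R, c) = 7
x = 72 (x = (1*(5 - 1*(-3)) + 4)**2/2 = (1*(5 + 3) + 4)**2/2 = (1*8 + 4)**2/2 = (8 + 4)**2/2 = (1/2)*12**2 = (1/2)*144 = 72)
-125*(N(12, 13) + x) = -125*(7 + 72) = -125*79 = -9875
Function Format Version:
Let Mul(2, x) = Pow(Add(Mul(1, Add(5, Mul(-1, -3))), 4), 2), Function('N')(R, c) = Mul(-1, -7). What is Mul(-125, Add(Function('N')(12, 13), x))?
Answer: -9875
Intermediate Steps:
Function('N')(R, c) = 7
x = 72 (x = Mul(Rational(1, 2), Pow(Add(Mul(1, Add(5, Mul(-1, -3))), 4), 2)) = Mul(Rational(1, 2), Pow(Add(Mul(1, Add(5, 3)), 4), 2)) = Mul(Rational(1, 2), Pow(Add(Mul(1, 8), 4), 2)) = Mul(Rational(1, 2), Pow(Add(8, 4), 2)) = Mul(Rational(1, 2), Pow(12, 2)) = Mul(Rational(1, 2), 144) = 72)
Mul(-125, Add(Function('N')(12, 13), x)) = Mul(-125, Add(7, 72)) = Mul(-125, 79) = -9875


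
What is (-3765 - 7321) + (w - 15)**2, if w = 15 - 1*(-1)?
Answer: -11085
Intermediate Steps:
w = 16 (w = 15 + 1 = 16)
(-3765 - 7321) + (w - 15)**2 = (-3765 - 7321) + (16 - 15)**2 = -11086 + 1**2 = -11086 + 1 = -11085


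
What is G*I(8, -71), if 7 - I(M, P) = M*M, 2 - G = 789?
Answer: 44859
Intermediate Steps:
G = -787 (G = 2 - 1*789 = 2 - 789 = -787)
I(M, P) = 7 - M**2 (I(M, P) = 7 - M*M = 7 - M**2)
G*I(8, -71) = -787*(7 - 1*8**2) = -787*(7 - 1*64) = -787*(7 - 64) = -787*(-57) = 44859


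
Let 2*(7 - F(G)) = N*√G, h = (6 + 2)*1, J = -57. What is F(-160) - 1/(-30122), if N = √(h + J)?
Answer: 210855/30122 + 14*√10 ≈ 51.272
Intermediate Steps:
h = 8 (h = 8*1 = 8)
N = 7*I (N = √(8 - 57) = √(-49) = 7*I ≈ 7.0*I)
F(G) = 7 - 7*I*√G/2
F(-160) - 1/(-30122) = (7 - 7*I*√(-160)/2) - 1/(-30122) = (7 - 7*I*4*I*√10/2) - 1*(-1/30122) = (7 + 14*√10) + 1/30122 = 210855/30122 + 14*√10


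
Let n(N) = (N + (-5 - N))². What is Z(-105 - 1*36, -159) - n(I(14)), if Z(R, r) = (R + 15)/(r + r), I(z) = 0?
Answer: -1304/53 ≈ -24.604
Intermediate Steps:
n(N) = 25 (n(N) = (-5)² = 25)
Z(R, r) = (15 + R)/(2*r) (Z(R, r) = (15 + R)/((2*r)) = (15 + R)*(1/(2*r)) = (15 + R)/(2*r))
Z(-105 - 1*36, -159) - n(I(14)) = (½)*(15 + (-105 - 1*36))/(-159) - 1*25 = (½)*(-1/159)*(15 + (-105 - 36)) - 25 = (½)*(-1/159)*(15 - 141) - 25 = (½)*(-1/159)*(-126) - 25 = 21/53 - 25 = -1304/53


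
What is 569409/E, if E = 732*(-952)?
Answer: -189803/232288 ≈ -0.81710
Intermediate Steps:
E = -696864
569409/E = 569409/(-696864) = 569409*(-1/696864) = -189803/232288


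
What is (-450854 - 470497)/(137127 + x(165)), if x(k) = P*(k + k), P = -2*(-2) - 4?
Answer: -307117/45709 ≈ -6.7190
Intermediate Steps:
P = 0 (P = 4 - 4 = 0)
x(k) = 0 (x(k) = 0*(k + k) = 0*(2*k) = 0)
(-450854 - 470497)/(137127 + x(165)) = (-450854 - 470497)/(137127 + 0) = -921351/137127 = -921351*1/137127 = -307117/45709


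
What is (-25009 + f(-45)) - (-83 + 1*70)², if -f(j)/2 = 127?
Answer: -25432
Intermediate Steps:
f(j) = -254 (f(j) = -2*127 = -254)
(-25009 + f(-45)) - (-83 + 1*70)² = (-25009 - 254) - (-83 + 1*70)² = -25263 - (-83 + 70)² = -25263 - 1*(-13)² = -25263 - 1*169 = -25263 - 169 = -25432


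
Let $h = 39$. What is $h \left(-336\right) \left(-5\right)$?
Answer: $65520$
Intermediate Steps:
$h \left(-336\right) \left(-5\right) = 39 \left(-336\right) \left(-5\right) = \left(-13104\right) \left(-5\right) = 65520$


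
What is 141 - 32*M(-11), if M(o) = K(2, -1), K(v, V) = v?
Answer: 77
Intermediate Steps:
M(o) = 2
141 - 32*M(-11) = 141 - 32*2 = 141 - 64 = 77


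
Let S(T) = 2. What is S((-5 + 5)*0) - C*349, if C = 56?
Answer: -19542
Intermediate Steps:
S((-5 + 5)*0) - C*349 = 2 - 56*349 = 2 - 1*19544 = 2 - 19544 = -19542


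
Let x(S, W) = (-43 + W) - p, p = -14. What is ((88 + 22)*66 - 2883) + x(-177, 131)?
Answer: 4479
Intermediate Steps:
x(S, W) = -29 + W (x(S, W) = (-43 + W) - 1*(-14) = (-43 + W) + 14 = -29 + W)
((88 + 22)*66 - 2883) + x(-177, 131) = ((88 + 22)*66 - 2883) + (-29 + 131) = (110*66 - 2883) + 102 = (7260 - 2883) + 102 = 4377 + 102 = 4479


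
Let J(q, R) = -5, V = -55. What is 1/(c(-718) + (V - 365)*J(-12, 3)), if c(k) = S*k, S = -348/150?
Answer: 25/94144 ≈ 0.00026555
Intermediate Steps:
S = -58/25 (S = -348*1/150 = -58/25 ≈ -2.3200)
c(k) = -58*k/25
1/(c(-718) + (V - 365)*J(-12, 3)) = 1/(-58/25*(-718) + (-55 - 365)*(-5)) = 1/(41644/25 - 420*(-5)) = 1/(41644/25 + 2100) = 1/(94144/25) = 25/94144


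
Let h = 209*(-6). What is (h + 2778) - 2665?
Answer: -1141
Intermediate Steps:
h = -1254
(h + 2778) - 2665 = (-1254 + 2778) - 2665 = 1524 - 2665 = -1141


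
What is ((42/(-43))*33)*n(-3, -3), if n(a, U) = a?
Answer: 4158/43 ≈ 96.698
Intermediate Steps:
((42/(-43))*33)*n(-3, -3) = ((42/(-43))*33)*(-3) = ((42*(-1/43))*33)*(-3) = -42/43*33*(-3) = -1386/43*(-3) = 4158/43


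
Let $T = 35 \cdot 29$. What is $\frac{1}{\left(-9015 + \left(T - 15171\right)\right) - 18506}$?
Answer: $- \frac{1}{41677} \approx -2.3994 \cdot 10^{-5}$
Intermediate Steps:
$T = 1015$
$\frac{1}{\left(-9015 + \left(T - 15171\right)\right) - 18506} = \frac{1}{\left(-9015 + \left(1015 - 15171\right)\right) - 18506} = \frac{1}{\left(-9015 - 14156\right) - 18506} = \frac{1}{-23171 - 18506} = \frac{1}{-41677} = - \frac{1}{41677}$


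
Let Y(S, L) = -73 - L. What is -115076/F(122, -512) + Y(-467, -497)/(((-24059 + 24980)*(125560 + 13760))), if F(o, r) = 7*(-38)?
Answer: 922864359719/2133215595 ≈ 432.62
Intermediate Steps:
F(o, r) = -266
-115076/F(122, -512) + Y(-467, -497)/(((-24059 + 24980)*(125560 + 13760))) = -115076/(-266) + (-73 - 1*(-497))/(((-24059 + 24980)*(125560 + 13760))) = -115076*(-1/266) + (-73 + 497)/((921*139320)) = 57538/133 + 424/128313720 = 57538/133 + 424*(1/128313720) = 57538/133 + 53/16039215 = 922864359719/2133215595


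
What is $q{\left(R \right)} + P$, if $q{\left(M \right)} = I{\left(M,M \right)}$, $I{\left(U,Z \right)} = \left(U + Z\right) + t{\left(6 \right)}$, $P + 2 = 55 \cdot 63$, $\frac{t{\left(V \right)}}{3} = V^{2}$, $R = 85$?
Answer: $3741$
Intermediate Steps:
$t{\left(V \right)} = 3 V^{2}$
$P = 3463$ ($P = -2 + 55 \cdot 63 = -2 + 3465 = 3463$)
$I{\left(U,Z \right)} = 108 + U + Z$ ($I{\left(U,Z \right)} = \left(U + Z\right) + 3 \cdot 6^{2} = \left(U + Z\right) + 3 \cdot 36 = \left(U + Z\right) + 108 = 108 + U + Z$)
$q{\left(M \right)} = 108 + 2 M$ ($q{\left(M \right)} = 108 + M + M = 108 + 2 M$)
$q{\left(R \right)} + P = \left(108 + 2 \cdot 85\right) + 3463 = \left(108 + 170\right) + 3463 = 278 + 3463 = 3741$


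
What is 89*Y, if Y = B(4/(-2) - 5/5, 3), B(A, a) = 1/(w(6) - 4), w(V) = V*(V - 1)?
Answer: 89/26 ≈ 3.4231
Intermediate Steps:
w(V) = V*(-1 + V)
B(A, a) = 1/26 (B(A, a) = 1/(6*(-1 + 6) - 4) = 1/(6*5 - 4) = 1/(30 - 4) = 1/26)
Y = 1/26 ≈ 0.038462
89*Y = 89*(1/26) = 89/26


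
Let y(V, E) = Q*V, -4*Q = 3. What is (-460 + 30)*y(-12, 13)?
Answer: -3870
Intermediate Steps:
Q = -3/4 (Q = -1/4*3 = -3/4 ≈ -0.75000)
y(V, E) = -3*V/4
(-460 + 30)*y(-12, 13) = (-460 + 30)*(-3/4*(-12)) = -430*9 = -3870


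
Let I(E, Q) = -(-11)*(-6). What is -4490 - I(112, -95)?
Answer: -4424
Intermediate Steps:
I(E, Q) = -66 (I(E, Q) = -1*66 = -66)
-4490 - I(112, -95) = -4490 - 1*(-66) = -4490 + 66 = -4424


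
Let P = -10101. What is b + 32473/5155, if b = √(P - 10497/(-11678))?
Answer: 32473/5155 + I*√1377408200118/11678 ≈ 6.2993 + 100.5*I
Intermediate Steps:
b = I*√1377408200118/11678 (b = √(-10101 - 10497/(-11678)) = √(-10101 - 10497*(-1/11678)) = √(-10101 + 10497/11678) = √(-117948981/11678) = I*√1377408200118/11678 ≈ 100.5*I)
b + 32473/5155 = I*√1377408200118/11678 + 32473/5155 = 32473/5155 + I*√1377408200118/11678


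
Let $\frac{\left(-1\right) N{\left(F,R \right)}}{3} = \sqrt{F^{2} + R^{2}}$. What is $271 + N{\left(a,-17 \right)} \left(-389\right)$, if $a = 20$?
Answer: $271 + 1167 \sqrt{689} \approx 30903.0$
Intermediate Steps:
$N{\left(F,R \right)} = - 3 \sqrt{F^{2} + R^{2}}$
$271 + N{\left(a,-17 \right)} \left(-389\right) = 271 + - 3 \sqrt{20^{2} + \left(-17\right)^{2}} \left(-389\right) = 271 + - 3 \sqrt{400 + 289} \left(-389\right) = 271 + - 3 \sqrt{689} \left(-389\right) = 271 + 1167 \sqrt{689}$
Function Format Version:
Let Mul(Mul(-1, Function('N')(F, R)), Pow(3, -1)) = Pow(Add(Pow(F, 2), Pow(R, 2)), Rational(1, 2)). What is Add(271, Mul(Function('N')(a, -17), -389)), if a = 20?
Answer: Add(271, Mul(1167, Pow(689, Rational(1, 2)))) ≈ 30903.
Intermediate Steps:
Function('N')(F, R) = Mul(-3, Pow(Add(Pow(F, 2), Pow(R, 2)), Rational(1, 2)))
Add(271, Mul(Function('N')(a, -17), -389)) = Add(271, Mul(Mul(-3, Pow(Add(Pow(20, 2), Pow(-17, 2)), Rational(1, 2))), -389)) = Add(271, Mul(Mul(-3, Pow(Add(400, 289), Rational(1, 2))), -389)) = Add(271, Mul(Mul(-3, Pow(689, Rational(1, 2))), -389)) = Add(271, Mul(1167, Pow(689, Rational(1, 2))))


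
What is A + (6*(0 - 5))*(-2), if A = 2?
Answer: 62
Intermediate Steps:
A + (6*(0 - 5))*(-2) = 2 + (6*(0 - 5))*(-2) = 2 + (6*(-5))*(-2) = 2 - 30*(-2) = 2 + 60 = 62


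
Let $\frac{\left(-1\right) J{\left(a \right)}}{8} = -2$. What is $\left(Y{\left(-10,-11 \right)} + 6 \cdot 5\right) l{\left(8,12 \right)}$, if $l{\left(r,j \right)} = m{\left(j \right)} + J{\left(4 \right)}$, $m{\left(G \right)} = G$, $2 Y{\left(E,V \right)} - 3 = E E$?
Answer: $2282$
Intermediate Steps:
$Y{\left(E,V \right)} = \frac{3}{2} + \frac{E^{2}}{2}$ ($Y{\left(E,V \right)} = \frac{3}{2} + \frac{E E}{2} = \frac{3}{2} + \frac{E^{2}}{2}$)
$J{\left(a \right)} = 16$ ($J{\left(a \right)} = \left(-8\right) \left(-2\right) = 16$)
$l{\left(r,j \right)} = 16 + j$ ($l{\left(r,j \right)} = j + 16 = 16 + j$)
$\left(Y{\left(-10,-11 \right)} + 6 \cdot 5\right) l{\left(8,12 \right)} = \left(\left(\frac{3}{2} + \frac{\left(-10\right)^{2}}{2}\right) + 6 \cdot 5\right) \left(16 + 12\right) = \left(\left(\frac{3}{2} + \frac{1}{2} \cdot 100\right) + 30\right) 28 = \left(\left(\frac{3}{2} + 50\right) + 30\right) 28 = \left(\frac{103}{2} + 30\right) 28 = \frac{163}{2} \cdot 28 = 2282$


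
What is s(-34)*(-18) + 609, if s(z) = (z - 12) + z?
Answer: 2049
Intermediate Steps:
s(z) = -12 + 2*z (s(z) = (-12 + z) + z = -12 + 2*z)
s(-34)*(-18) + 609 = (-12 + 2*(-34))*(-18) + 609 = (-12 - 68)*(-18) + 609 = -80*(-18) + 609 = 1440 + 609 = 2049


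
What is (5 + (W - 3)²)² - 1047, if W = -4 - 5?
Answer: 21154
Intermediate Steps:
W = -9
(5 + (W - 3)²)² - 1047 = (5 + (-9 - 3)²)² - 1047 = (5 + (-12)²)² - 1047 = (5 + 144)² - 1047 = 149² - 1047 = 22201 - 1047 = 21154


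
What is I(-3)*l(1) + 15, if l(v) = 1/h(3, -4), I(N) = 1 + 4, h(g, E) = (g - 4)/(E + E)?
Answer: 55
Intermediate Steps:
h(g, E) = (-4 + g)/(2*E) (h(g, E) = (-4 + g)/((2*E)) = (-4 + g)*(1/(2*E)) = (-4 + g)/(2*E))
I(N) = 5
l(v) = 8 (l(v) = 1/((½)*(-4 + 3)/(-4)) = 1/((½)*(-¼)*(-1)) = 1/(⅛) = 8)
I(-3)*l(1) + 15 = 5*8 + 15 = 40 + 15 = 55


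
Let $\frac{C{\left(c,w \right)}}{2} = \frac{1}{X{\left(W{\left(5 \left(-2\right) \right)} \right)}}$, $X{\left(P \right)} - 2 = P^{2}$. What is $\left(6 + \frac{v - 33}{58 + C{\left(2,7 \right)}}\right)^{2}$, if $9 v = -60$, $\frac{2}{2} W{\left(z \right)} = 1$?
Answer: $\frac{877969}{30976} \approx 28.344$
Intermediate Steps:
$W{\left(z \right)} = 1$
$v = - \frac{20}{3}$ ($v = \frac{1}{9} \left(-60\right) = - \frac{20}{3} \approx -6.6667$)
$X{\left(P \right)} = 2 + P^{2}$
$C{\left(c,w \right)} = \frac{2}{3}$ ($C{\left(c,w \right)} = \frac{2}{2 + 1^{2}} = \frac{2}{2 + 1} = \frac{2}{3}$)
$\left(6 + \frac{v - 33}{58 + C{\left(2,7 \right)}}\right)^{2} = \left(6 + \frac{- \frac{20}{3} - 33}{58 + \frac{2}{3}}\right)^{2} = \left(6 - \frac{119}{3 \cdot \frac{176}{3}}\right)^{2} = \left(6 - \frac{119}{176}\right)^{2} = \left(\frac{937}{176}\right)^{2} = \frac{877969}{30976}$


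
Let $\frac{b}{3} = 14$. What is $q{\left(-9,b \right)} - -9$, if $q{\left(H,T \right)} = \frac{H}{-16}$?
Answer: $\frac{153}{16} \approx 9.5625$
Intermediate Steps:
$b = 42$ ($b = 3 \cdot 14 = 42$)
$q{\left(H,T \right)} = - \frac{H}{16}$ ($q{\left(H,T \right)} = H \left(- \frac{1}{16}\right) = - \frac{H}{16}$)
$q{\left(-9,b \right)} - -9 = \left(- \frac{1}{16}\right) \left(-9\right) - -9 = \frac{9}{16} + 9 = \frac{153}{16}$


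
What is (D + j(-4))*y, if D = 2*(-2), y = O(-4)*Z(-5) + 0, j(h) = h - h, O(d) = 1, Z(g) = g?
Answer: 20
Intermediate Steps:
j(h) = 0
y = -5 (y = 1*(-5) + 0 = -5 + 0 = -5)
D = -4
(D + j(-4))*y = (-4 + 0)*(-5) = -4*(-5) = 20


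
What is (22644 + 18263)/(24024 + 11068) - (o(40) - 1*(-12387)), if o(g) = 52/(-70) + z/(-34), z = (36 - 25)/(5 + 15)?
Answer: -517194302581/41759480 ≈ -12385.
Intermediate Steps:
z = 11/20 ≈ 0.55000
o(g) = -3613/4760 (o(g) = 52/(-70) + (11/20)/(-34) = 52*(-1/70) + (11/20)*(-1/34) = -26/35 - 11/680 = -3613/4760)
(22644 + 18263)/(24024 + 11068) - (o(40) - 1*(-12387)) = (22644 + 18263)/(24024 + 11068) - (-3613/4760 - 1*(-12387)) = 40907/35092 - (-3613/4760 + 12387) = 40907*(1/35092) - 1*58958507/4760 = 40907/35092 - 58958507/4760 = -517194302581/41759480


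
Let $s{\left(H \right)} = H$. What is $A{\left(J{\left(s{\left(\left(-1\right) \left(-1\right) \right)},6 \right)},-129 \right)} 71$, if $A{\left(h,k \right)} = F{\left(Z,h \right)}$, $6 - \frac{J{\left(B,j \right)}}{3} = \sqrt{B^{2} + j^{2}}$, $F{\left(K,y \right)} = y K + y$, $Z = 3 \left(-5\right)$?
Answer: $-17892 + 2982 \sqrt{37} \approx 246.8$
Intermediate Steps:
$Z = -15$
$F{\left(K,y \right)} = y + K y$ ($F{\left(K,y \right)} = K y + y = y + K y$)
$J{\left(B,j \right)} = 18 - 3 \sqrt{B^{2} + j^{2}}$
$A{\left(h,k \right)} = - 14 h$ ($A{\left(h,k \right)} = h \left(1 - 15\right) = h \left(-14\right) = - 14 h$)
$A{\left(J{\left(s{\left(\left(-1\right) \left(-1\right) \right)},6 \right)},-129 \right)} 71 = - 14 \left(18 - 3 \sqrt{\left(\left(-1\right) \left(-1\right)\right)^{2} + 6^{2}}\right) 71 = - 14 \left(18 - 3 \sqrt{1^{2} + 36}\right) 71 = - 14 \left(18 - 3 \sqrt{1 + 36}\right) 71 = - 14 \left(18 - 3 \sqrt{37}\right) 71 = \left(-252 + 42 \sqrt{37}\right) 71 = -17892 + 2982 \sqrt{37}$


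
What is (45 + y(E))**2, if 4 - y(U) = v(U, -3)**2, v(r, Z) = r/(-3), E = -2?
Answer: 190969/81 ≈ 2357.6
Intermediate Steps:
v(r, Z) = -r/3 (v(r, Z) = r*(-1/3) = -r/3)
y(U) = 4 - U**2/9 (y(U) = 4 - (-U/3)**2 = 4 - U**2/9)
(45 + y(E))**2 = (45 + (4 - 1/9*(-2)**2))**2 = (45 + (4 - 1/9*4))**2 = (45 + (4 - 4/9))**2 = (45 + 32/9)**2 = (437/9)**2 = 190969/81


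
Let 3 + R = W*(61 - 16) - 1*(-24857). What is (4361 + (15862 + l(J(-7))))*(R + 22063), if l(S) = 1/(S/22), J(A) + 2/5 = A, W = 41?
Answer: 36480851442/37 ≈ 9.8597e+8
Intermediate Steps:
J(A) = -2/5 + A
l(S) = 22/S (l(S) = 1/(S*(1/22)) = 1/(S/22) = 22/S)
R = 26699 (R = -3 + (41*(61 - 16) - 1*(-24857)) = -3 + (41*45 + 24857) = -3 + (1845 + 24857) = -3 + 26702 = 26699)
(4361 + (15862 + l(J(-7))))*(R + 22063) = (4361 + (15862 + 22/(-2/5 - 7)))*(26699 + 22063) = (4361 + (15862 + 22/(-37/5)))*48762 = (4361 + (15862 + 22*(-5/37)))*48762 = (4361 + (15862 - 110/37))*48762 = (4361 + 586784/37)*48762 = (748141/37)*48762 = 36480851442/37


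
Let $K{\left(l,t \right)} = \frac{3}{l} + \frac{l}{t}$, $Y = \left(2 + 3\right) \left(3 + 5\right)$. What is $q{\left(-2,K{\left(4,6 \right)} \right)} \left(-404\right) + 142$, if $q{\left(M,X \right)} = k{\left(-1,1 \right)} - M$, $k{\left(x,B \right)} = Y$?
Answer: $-16826$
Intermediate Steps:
$Y = 40$ ($Y = 5 \cdot 8 = 40$)
$k{\left(x,B \right)} = 40$
$q{\left(M,X \right)} = 40 - M$
$q{\left(-2,K{\left(4,6 \right)} \right)} \left(-404\right) + 142 = \left(40 - -2\right) \left(-404\right) + 142 = \left(40 + 2\right) \left(-404\right) + 142 = 42 \left(-404\right) + 142 = -16968 + 142 = -16826$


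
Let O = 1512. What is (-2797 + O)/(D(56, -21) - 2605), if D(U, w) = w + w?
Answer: 1285/2647 ≈ 0.48546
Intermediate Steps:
D(U, w) = 2*w
(-2797 + O)/(D(56, -21) - 2605) = (-2797 + 1512)/(2*(-21) - 2605) = -1285/(-42 - 2605) = -1285/(-2647) = -1285*(-1/2647) = 1285/2647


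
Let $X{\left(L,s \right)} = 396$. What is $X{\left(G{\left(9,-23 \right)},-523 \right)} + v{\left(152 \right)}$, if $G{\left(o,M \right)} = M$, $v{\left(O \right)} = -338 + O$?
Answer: $210$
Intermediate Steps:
$X{\left(G{\left(9,-23 \right)},-523 \right)} + v{\left(152 \right)} = 396 + \left(-338 + 152\right) = 396 - 186 = 210$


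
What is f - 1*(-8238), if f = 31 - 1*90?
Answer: 8179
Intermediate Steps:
f = -59 (f = 31 - 90 = -59)
f - 1*(-8238) = -59 - 1*(-8238) = -59 + 8238 = 8179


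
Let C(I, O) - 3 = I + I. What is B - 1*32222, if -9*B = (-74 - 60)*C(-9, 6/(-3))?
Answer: -97336/3 ≈ -32445.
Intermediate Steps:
C(I, O) = 3 + 2*I (C(I, O) = 3 + (I + I) = 3 + 2*I)
B = -670/3 (B = -(-74 - 60)*(3 + 2*(-9))/9 = -(-134)*(3 - 18)/9 = -(-134)*(-15)/9 = -⅑*2010 = -670/3 ≈ -223.33)
B - 1*32222 = -670/3 - 1*32222 = -670/3 - 32222 = -97336/3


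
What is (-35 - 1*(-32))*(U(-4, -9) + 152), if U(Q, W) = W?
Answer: -429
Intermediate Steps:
(-35 - 1*(-32))*(U(-4, -9) + 152) = (-35 - 1*(-32))*(-9 + 152) = (-35 + 32)*143 = -3*143 = -429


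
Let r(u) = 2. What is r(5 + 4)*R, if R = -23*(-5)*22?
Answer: 5060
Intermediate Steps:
R = 2530 (R = 115*22 = 2530)
r(5 + 4)*R = 2*2530 = 5060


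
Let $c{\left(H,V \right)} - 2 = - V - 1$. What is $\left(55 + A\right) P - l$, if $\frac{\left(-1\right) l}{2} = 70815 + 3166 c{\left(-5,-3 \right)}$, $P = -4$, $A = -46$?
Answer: $166922$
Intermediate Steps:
$c{\left(H,V \right)} = 1 - V$ ($c{\left(H,V \right)} = 2 - \left(1 + V\right) = 1 - V$)
$l = -166958$ ($l = - 2 \left(70815 + 3166 \left(1 - -3\right)\right) = - 2 \left(70815 + 3166 \left(1 + 3\right)\right) = - 2 \left(70815 + 3166 \cdot 4\right) = - 2 \left(70815 + 12664\right) = \left(-2\right) 83479 = -166958$)
$\left(55 + A\right) P - l = \left(55 - 46\right) \left(-4\right) - -166958 = 9 \left(-4\right) + 166958 = -36 + 166958 = 166922$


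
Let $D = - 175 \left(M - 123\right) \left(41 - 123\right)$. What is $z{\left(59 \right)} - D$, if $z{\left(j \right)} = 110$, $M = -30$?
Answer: $2195660$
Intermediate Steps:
$D = -2195550$ ($D = - 175 \left(-30 - 123\right) \left(41 - 123\right) = - 175 \left(\left(-153\right) \left(-82\right)\right) = \left(-175\right) 12546 = -2195550$)
$z{\left(59 \right)} - D = 110 - -2195550 = 110 + 2195550 = 2195660$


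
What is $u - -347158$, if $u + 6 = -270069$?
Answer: $77083$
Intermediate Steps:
$u = -270075$ ($u = -6 - 270069 = -270075$)
$u - -347158 = -270075 - -347158 = -270075 + 347158 = 77083$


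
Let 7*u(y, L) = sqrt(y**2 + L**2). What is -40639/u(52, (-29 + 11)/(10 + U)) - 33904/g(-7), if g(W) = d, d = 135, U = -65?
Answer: -33904/135 - 15646015*sqrt(2044981)/4089962 ≈ -5721.7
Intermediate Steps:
u(y, L) = sqrt(L**2 + y**2)/7 (u(y, L) = sqrt(y**2 + L**2)/7 = sqrt(L**2 + y**2)/7)
g(W) = 135
-40639/u(52, (-29 + 11)/(10 + U)) - 33904/g(-7) = -40639*7/sqrt(((-29 + 11)/(10 - 65))**2 + 52**2) - 33904/135 = -40639*7/sqrt((-18/(-55))**2 + 2704) - 33904*1/135 = -40639*7/sqrt((-18*(-1/55))**2 + 2704) - 33904/135 = -40639*7/sqrt((18/55)**2 + 2704) - 33904/135 = -40639*7/sqrt(324/3025 + 2704) - 33904/135 = -40639*385*sqrt(2044981)/4089962 - 33904/135 = -15646015*sqrt(2044981)/4089962 - 33904/135 = -33904/135 - 15646015*sqrt(2044981)/4089962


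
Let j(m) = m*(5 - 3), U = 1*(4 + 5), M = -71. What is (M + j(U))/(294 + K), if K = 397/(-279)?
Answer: -14787/81629 ≈ -0.18115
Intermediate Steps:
K = -397/279 (K = 397*(-1/279) = -397/279 ≈ -1.4229)
U = 9 (U = 1*9 = 9)
j(m) = 2*m (j(m) = m*2 = 2*m)
(M + j(U))/(294 + K) = (-71 + 2*9)/(294 - 397/279) = (-71 + 18)/(81629/279) = -53*279/81629 = -14787/81629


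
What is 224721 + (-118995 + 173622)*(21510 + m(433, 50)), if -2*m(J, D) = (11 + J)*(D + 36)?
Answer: 132312807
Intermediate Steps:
m(J, D) = -(11 + J)*(36 + D)/2 (m(J, D) = -(11 + J)*(D + 36)/2 = -(11 + J)*(36 + D)/2)
224721 + (-118995 + 173622)*(21510 + m(433, 50)) = 224721 + (-118995 + 173622)*(21510 + (-198 - 18*433 - 11/2*50 - ½*50*433)) = 224721 + 54627*(21510 + (-198 - 7794 - 275 - 10825)) = 224721 + 54627*(21510 - 19092) = 224721 + 54627*2418 = 224721 + 132088086 = 132312807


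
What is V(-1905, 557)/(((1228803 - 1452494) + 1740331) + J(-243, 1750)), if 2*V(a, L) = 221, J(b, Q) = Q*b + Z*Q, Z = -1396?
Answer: -17/207940 ≈ -8.1754e-5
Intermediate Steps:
J(b, Q) = -1396*Q + Q*b (J(b, Q) = Q*b - 1396*Q = -1396*Q + Q*b)
V(a, L) = 221/2 (V(a, L) = (½)*221 = 221/2)
V(-1905, 557)/(((1228803 - 1452494) + 1740331) + J(-243, 1750)) = 221/(2*(((1228803 - 1452494) + 1740331) + 1750*(-1396 - 243))) = 221/(2*((-223691 + 1740331) + 1750*(-1639))) = 221/(2*(1516640 - 2868250)) = (221/2)/(-1351610) = (221/2)*(-1/1351610) = -17/207940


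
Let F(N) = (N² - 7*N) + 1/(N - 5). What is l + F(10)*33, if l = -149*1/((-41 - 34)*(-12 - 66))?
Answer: 5829961/5850 ≈ 996.57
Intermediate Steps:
l = -149/5850 (l = -149/((-75*(-78))) = -149/5850 ≈ -0.025470)
F(N) = N² + 1/(-5 + N) - 7*N (F(N) = (N² - 7*N) + 1/(-5 + N) = N² + 1/(-5 + N) - 7*N)
l + F(10)*33 = -149/5850 + ((1 + 10³ - 12*10² + 35*10)/(-5 + 10))*33 = -149/5850 + ((1 + 1000 - 12*100 + 350)/5)*33 = -149/5850 + ((1 + 1000 - 1200 + 350)/5)*33 = -149/5850 + ((⅕)*151)*33 = -149/5850 + (151/5)*33 = -149/5850 + 4983/5 = 5829961/5850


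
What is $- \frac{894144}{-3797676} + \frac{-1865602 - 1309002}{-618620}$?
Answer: $\frac{262692766283}{48944131815} \approx 5.3672$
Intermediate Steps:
$- \frac{894144}{-3797676} + \frac{-1865602 - 1309002}{-618620} = \left(-894144\right) \left(- \frac{1}{3797676}\right) + \left(-1865602 - 1309002\right) \left(- \frac{1}{618620}\right) = \frac{74512}{316473} - - \frac{793651}{154655} = \frac{74512}{316473} + \frac{793651}{154655} = \frac{262692766283}{48944131815}$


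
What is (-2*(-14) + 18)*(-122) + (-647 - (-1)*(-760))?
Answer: -7019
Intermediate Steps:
(-2*(-14) + 18)*(-122) + (-647 - (-1)*(-760)) = (28 + 18)*(-122) + (-647 - 1*760) = 46*(-122) + (-647 - 760) = -5612 - 1407 = -7019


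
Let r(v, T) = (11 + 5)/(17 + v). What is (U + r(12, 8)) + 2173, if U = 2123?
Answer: 124600/29 ≈ 4296.6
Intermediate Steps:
r(v, T) = 16/(17 + v)
(U + r(12, 8)) + 2173 = (2123 + 16/(17 + 12)) + 2173 = (2123 + 16/29) + 2173 = 61583/29 + 2173 = 124600/29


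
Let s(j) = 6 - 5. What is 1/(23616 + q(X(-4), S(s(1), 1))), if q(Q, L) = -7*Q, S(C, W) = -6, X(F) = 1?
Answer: 1/23609 ≈ 4.2357e-5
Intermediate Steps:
s(j) = 1
1/(23616 + q(X(-4), S(s(1), 1))) = 1/(23616 - 7*1) = 1/(23616 - 7) = 1/23609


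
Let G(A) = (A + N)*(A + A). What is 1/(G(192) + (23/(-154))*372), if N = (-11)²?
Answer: 77/9250506 ≈ 8.3239e-6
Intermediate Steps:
N = 121
G(A) = 2*A*(121 + A) (G(A) = (A + 121)*(A + A) = (121 + A)*(2*A) = 2*A*(121 + A))
1/(G(192) + (23/(-154))*372) = 1/(2*192*(121 + 192) + (23/(-154))*372) = 1/(2*192*313 + (23*(-1/154))*372) = 1/(120192 - 23/154*372) = 1/(120192 - 4278/77) = 1/(9250506/77) = 77/9250506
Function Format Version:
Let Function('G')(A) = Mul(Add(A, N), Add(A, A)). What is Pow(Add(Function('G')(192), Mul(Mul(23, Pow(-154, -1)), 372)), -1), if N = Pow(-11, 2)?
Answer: Rational(77, 9250506) ≈ 8.3239e-6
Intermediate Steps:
N = 121
Function('G')(A) = Mul(2, A, Add(121, A)) (Function('G')(A) = Mul(Add(A, 121), Add(A, A)) = Mul(Add(121, A), Mul(2, A)) = Mul(2, A, Add(121, A)))
Pow(Add(Function('G')(192), Mul(Mul(23, Pow(-154, -1)), 372)), -1) = Pow(Add(Mul(2, 192, Add(121, 192)), Mul(Mul(23, Pow(-154, -1)), 372)), -1) = Pow(Add(Mul(2, 192, 313), Mul(Mul(23, Rational(-1, 154)), 372)), -1) = Pow(Add(120192, Mul(Rational(-23, 154), 372)), -1) = Pow(Add(120192, Rational(-4278, 77)), -1) = Pow(Rational(9250506, 77), -1) = Rational(77, 9250506)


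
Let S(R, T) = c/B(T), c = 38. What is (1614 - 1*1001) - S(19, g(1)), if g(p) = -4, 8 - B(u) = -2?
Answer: 3046/5 ≈ 609.20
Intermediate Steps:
B(u) = 10 (B(u) = 8 - 1*(-2) = 8 + 2 = 10)
S(R, T) = 19/5 (S(R, T) = 38/10 = 38*(⅒) = 19/5)
(1614 - 1*1001) - S(19, g(1)) = (1614 - 1*1001) - 1*19/5 = (1614 - 1001) - 19/5 = 613 - 19/5 = 3046/5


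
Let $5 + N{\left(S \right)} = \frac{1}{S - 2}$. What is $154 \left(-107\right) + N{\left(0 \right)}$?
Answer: $- \frac{32967}{2} \approx -16484.0$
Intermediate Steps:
$N{\left(S \right)} = -5 + \frac{1}{-2 + S}$ ($N{\left(S \right)} = -5 + \frac{1}{S - 2} = -5 + \frac{1}{-2 + S}$)
$154 \left(-107\right) + N{\left(0 \right)} = 154 \left(-107\right) + \frac{11 - 0}{-2 + 0} = -16478 + \frac{11 + 0}{-2} = -16478 - \frac{11}{2} = - \frac{32967}{2}$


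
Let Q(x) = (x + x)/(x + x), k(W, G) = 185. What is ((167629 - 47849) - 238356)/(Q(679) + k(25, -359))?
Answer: -59288/93 ≈ -637.51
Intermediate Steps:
Q(x) = 1 (Q(x) = (2*x)/((2*x)) = (2*x)*(1/(2*x)) = 1)
((167629 - 47849) - 238356)/(Q(679) + k(25, -359)) = ((167629 - 47849) - 238356)/(1 + 185) = (119780 - 238356)/186 = -118576*1/186 = -59288/93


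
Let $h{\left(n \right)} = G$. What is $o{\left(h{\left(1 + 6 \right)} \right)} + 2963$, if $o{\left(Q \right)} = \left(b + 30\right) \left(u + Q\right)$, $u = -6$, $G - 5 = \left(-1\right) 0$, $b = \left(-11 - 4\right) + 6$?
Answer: $2942$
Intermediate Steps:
$b = -9$ ($b = -15 + 6 = -9$)
$G = 5$ ($G = 5 - 0 = 5 + 0 = 5$)
$h{\left(n \right)} = 5$
$o{\left(Q \right)} = -126 + 21 Q$ ($o{\left(Q \right)} = \left(-9 + 30\right) \left(-6 + Q\right) = 21 \left(-6 + Q\right) = -126 + 21 Q$)
$o{\left(h{\left(1 + 6 \right)} \right)} + 2963 = \left(-126 + 21 \cdot 5\right) + 2963 = \left(-126 + 105\right) + 2963 = -21 + 2963 = 2942$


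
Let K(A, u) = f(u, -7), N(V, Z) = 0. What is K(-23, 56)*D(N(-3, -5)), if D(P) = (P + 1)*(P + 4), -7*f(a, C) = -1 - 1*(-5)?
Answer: -16/7 ≈ -2.2857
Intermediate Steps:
f(a, C) = -4/7 (f(a, C) = -(-1 - 1*(-5))/7 = -(-1 + 5)/7 = -1/7*4 = -4/7)
K(A, u) = -4/7
D(P) = (1 + P)*(4 + P)
K(-23, 56)*D(N(-3, -5)) = -4*(4 + 0**2 + 5*0)/7 = -4*(4 + 0 + 0)/7 = -4/7*4 = -16/7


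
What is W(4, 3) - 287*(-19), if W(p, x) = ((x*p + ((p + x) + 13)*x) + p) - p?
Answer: 5525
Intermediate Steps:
W(p, x) = p*x + x*(13 + p + x) (W(p, x) = ((p*x + (13 + p + x)*x) + p) - p = ((p*x + x*(13 + p + x)) + p) - p = (p + p*x + x*(13 + p + x)) - p = p*x + x*(13 + p + x))
W(4, 3) - 287*(-19) = 3*(13 + 3 + 2*4) - 287*(-19) = 3*(13 + 3 + 8) + 5453 = 3*24 + 5453 = 72 + 5453 = 5525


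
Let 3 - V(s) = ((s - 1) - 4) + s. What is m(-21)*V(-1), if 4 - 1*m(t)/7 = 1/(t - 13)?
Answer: 4795/17 ≈ 282.06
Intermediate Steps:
m(t) = 28 - 7/(-13 + t) (m(t) = 28 - 7/(t - 13) = 28 - 7/(-13 + t))
V(s) = 8 - 2*s (V(s) = 3 - (((s - 1) - 4) + s) = 3 - (((-1 + s) - 4) + s) = 3 - ((-5 + s) + s) = 3 - (-5 + 2*s) = 3 + (5 - 2*s) = 8 - 2*s)
m(-21)*V(-1) = (7*(-53 + 4*(-21))/(-13 - 21))*(8 - 2*(-1)) = (7*(-53 - 84)/(-34))*(8 + 2) = (7*(-1/34)*(-137))*10 = (959/34)*10 = 4795/17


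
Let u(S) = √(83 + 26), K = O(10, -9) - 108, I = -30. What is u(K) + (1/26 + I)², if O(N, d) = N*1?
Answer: 606841/676 + √109 ≈ 908.13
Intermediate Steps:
O(N, d) = N
K = -98 (K = 10 - 108 = -98)
u(S) = √109
u(K) + (1/26 + I)² = √109 + (1/26 - 30)² = √109 + (-779/26)² = √109 + 606841/676 = 606841/676 + √109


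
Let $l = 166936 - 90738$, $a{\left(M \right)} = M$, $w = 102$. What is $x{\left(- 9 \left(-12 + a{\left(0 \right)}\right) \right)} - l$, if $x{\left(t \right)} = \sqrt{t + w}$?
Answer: $-76198 + \sqrt{210} \approx -76184.0$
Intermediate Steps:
$x{\left(t \right)} = \sqrt{102 + t}$ ($x{\left(t \right)} = \sqrt{t + 102} = \sqrt{102 + t}$)
$l = 76198$ ($l = 166936 - 90738 = 76198$)
$x{\left(- 9 \left(-12 + a{\left(0 \right)}\right) \right)} - l = \sqrt{102 - 9 \left(-12 + 0\right)} - 76198 = \sqrt{102 - -108} - 76198 = \sqrt{102 + 108} - 76198 = \sqrt{210} - 76198 = -76198 + \sqrt{210}$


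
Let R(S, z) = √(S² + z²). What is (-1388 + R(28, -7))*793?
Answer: -1100684 + 5551*√17 ≈ -1.0778e+6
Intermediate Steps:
(-1388 + R(28, -7))*793 = (-1388 + √(28² + (-7)²))*793 = (-1388 + √(784 + 49))*793 = (-1388 + √833)*793 = (-1388 + 7*√17)*793 = -1100684 + 5551*√17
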